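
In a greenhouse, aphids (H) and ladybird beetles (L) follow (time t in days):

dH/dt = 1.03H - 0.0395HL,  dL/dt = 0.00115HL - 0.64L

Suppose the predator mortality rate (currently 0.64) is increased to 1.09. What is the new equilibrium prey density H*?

H* ≈ 948

At the interior fixed point, setting dL/dt = 0 with L > 0 fixes H* = (predator death rate)/(HL coefficient) — independent of the other coefficients.
With the change, H* = 1.09/0.00115 = 948; it rises from 557.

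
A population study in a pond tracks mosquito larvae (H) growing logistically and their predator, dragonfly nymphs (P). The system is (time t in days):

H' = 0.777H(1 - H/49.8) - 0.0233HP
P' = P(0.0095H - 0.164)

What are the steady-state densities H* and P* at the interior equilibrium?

From dP/dt = 0 with P > 0: 0.0095H* = 0.164, so H* = 17.3.
Substitute into dH/dt = 0: 0.777(1 - 17.3/49.8) = 0.0233P*.
The bracket is 0.653, giving P* = 0.508/0.0233 = 21.8.

H* ≈ 17.3, P* ≈ 21.8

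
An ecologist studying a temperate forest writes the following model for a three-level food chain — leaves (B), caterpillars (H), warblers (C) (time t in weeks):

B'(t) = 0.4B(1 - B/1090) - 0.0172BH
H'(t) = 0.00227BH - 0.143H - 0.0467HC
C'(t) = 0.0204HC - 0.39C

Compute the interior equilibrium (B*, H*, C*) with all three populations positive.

From dC/dt = 0: 0.0204H* = 0.39, so H* = 19.1.
From dB/dt = 0: 0.4(1 - B*/1090) = 0.0172·19.1, giving B* = 1090·(1 - 0.822) = 194.
From dH/dt = 0: 0.00227·194 - 0.143 = 0.0467C*, so C* = 0.297/0.0467 = 6.37.

B* ≈ 194, H* ≈ 19.1, C* ≈ 6.37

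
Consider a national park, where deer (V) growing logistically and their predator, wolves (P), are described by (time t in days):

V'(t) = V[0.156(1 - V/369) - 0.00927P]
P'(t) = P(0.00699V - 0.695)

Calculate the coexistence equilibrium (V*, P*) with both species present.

V* ≈ 99.4, P* ≈ 12.3

From dP/dt = 0 with P > 0: 0.00699V* = 0.695, so V* = 99.4.
Substitute into dV/dt = 0: 0.156(1 - 99.4/369) = 0.00927P*.
The bracket is 0.731, giving P* = 0.114/0.00927 = 12.3.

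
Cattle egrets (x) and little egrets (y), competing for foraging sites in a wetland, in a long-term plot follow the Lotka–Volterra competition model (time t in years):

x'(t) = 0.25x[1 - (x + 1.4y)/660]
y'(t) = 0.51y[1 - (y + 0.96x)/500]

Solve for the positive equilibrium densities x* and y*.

x* ≈ 116, y* ≈ 388

Setting both brackets to zero gives the nullclines x + 1.4y = 660 and 0.96x + y = 500.
Substituting y = 500 - 0.96x into the first: x(1 - 1.4·0.96) = 660 - 1.4·500.
So x* = -40/-0.344 = 116, and then y* = 500 - 0.96·116 = 388.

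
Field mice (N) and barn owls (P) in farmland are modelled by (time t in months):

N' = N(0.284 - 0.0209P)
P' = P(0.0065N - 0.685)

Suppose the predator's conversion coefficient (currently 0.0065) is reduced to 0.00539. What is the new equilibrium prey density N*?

At the interior fixed point, setting dP/dt = 0 with P > 0 fixes N* = (predator death rate)/(NP coefficient) — independent of the other coefficients.
With the change, N* = 0.685/0.00539 = 127; it rises from 105.

N* ≈ 127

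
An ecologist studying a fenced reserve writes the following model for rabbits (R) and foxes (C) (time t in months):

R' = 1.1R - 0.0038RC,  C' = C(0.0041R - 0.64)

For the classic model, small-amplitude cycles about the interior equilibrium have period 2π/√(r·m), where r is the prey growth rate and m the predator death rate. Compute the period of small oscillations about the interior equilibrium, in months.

Here r = 1.1 and m = 0.64, so r·m = 0.704.
ω = √0.704 = 0.839 per month, hence T = 2π/ω ≈ 7.49 months.

T ≈ 7.49 months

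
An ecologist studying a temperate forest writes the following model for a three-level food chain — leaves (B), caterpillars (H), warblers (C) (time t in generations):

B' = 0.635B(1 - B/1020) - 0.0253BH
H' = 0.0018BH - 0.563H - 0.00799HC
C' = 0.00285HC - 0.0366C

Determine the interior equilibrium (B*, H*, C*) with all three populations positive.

From dC/dt = 0: 0.00285H* = 0.0366, so H* = 12.8.
From dB/dt = 0: 0.635(1 - B*/1020) = 0.0253·12.8, giving B* = 1020·(1 - 0.512) = 498.
From dH/dt = 0: 0.0018·498 - 0.563 = 0.00799C*, so C* = 0.334/0.00799 = 41.8.

B* ≈ 498, H* ≈ 12.8, C* ≈ 41.8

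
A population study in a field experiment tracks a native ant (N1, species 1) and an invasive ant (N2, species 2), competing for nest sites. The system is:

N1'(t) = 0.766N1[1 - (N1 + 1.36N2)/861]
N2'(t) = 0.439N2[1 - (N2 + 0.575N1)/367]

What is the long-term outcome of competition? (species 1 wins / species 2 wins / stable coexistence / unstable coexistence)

Compare the nullcline intercepts: K1/α12 = 861/1.36 = 633 > K2 = 367; K2/α21 = 367/0.575 = 638 < K1 = 861.
Since the inequalities point opposite ways, species 1 can invade but species 2 cannot.

species 1 excludes species 2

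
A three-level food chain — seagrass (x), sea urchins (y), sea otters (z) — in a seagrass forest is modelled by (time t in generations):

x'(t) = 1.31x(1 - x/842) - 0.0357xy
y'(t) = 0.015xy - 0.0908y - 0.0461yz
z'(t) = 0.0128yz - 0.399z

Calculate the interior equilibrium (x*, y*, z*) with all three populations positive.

x* ≈ 127, y* ≈ 31.2, z* ≈ 39.3

From dz/dt = 0: 0.0128y* = 0.399, so y* = 31.2.
From dx/dt = 0: 1.31(1 - x*/842) = 0.0357·31.2, giving x* = 842·(1 - 0.849) = 127.
From dy/dt = 0: 0.015·127 - 0.0908 = 0.0461z*, so z* = 1.81/0.0461 = 39.3.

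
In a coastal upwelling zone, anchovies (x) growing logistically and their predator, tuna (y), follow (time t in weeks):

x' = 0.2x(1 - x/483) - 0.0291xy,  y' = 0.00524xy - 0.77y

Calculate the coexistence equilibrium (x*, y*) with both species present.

x* ≈ 147, y* ≈ 4.78

From dy/dt = 0 with y > 0: 0.00524x* = 0.77, so x* = 147.
Substitute into dx/dt = 0: 0.2(1 - 147/483) = 0.0291y*.
The bracket is 0.696, giving y* = 0.139/0.0291 = 4.78.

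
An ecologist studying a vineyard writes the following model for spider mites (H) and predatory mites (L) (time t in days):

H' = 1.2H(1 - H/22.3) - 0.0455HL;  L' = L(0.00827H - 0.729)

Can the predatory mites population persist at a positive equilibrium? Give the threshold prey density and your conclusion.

The predator equation gives dL/dt > 0 only when H > 0.729/0.00827 = 88.1.
Without the predator, H → K = 22.3. Since 22.3 < 88.1, the predator cannot invade.

Threshold H = 88.1; K < 88.1, so no, the predator goes extinct.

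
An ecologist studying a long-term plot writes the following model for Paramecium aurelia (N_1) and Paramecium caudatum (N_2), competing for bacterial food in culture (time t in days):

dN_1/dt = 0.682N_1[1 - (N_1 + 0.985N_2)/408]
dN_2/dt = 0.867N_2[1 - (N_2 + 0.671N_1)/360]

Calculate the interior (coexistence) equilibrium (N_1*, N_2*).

N_1* ≈ 157, N_2* ≈ 254

Setting both brackets to zero gives the nullclines N_1 + 0.985N_2 = 408 and 0.671N_1 + N_2 = 360.
Substituting N_2 = 360 - 0.671N_1 into the first: N_1(1 - 0.985·0.671) = 408 - 0.985·360.
So N_1* = 53.4/0.339 = 157, and then N_2* = 360 - 0.671·157 = 254.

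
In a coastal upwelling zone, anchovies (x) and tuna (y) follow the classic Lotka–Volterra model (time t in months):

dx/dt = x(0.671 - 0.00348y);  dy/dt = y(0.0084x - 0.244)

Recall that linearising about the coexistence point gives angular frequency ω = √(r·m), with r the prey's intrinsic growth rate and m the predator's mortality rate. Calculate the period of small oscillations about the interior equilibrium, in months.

T ≈ 15.5 months

Here r = 0.671 and m = 0.244, so r·m = 0.164.
ω = √0.164 = 0.405 per month, hence T = 2π/ω ≈ 15.5 months.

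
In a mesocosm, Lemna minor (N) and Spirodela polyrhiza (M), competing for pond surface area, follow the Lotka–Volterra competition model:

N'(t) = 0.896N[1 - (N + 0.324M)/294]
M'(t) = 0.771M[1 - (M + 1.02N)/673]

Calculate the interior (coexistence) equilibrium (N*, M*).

Setting both brackets to zero gives the nullclines N + 0.324M = 294 and 1.02N + M = 673.
Substituting M = 673 - 1.02N into the first: N(1 - 0.324·1.02) = 294 - 0.324·673.
So N* = 75.9/0.67 = 113, and then M* = 673 - 1.02·113 = 557.

N* ≈ 113, M* ≈ 557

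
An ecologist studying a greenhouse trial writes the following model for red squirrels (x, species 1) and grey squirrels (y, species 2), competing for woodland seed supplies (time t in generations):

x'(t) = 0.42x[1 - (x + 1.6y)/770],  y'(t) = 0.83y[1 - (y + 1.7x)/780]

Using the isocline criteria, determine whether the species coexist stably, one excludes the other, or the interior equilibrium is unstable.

Compare the nullcline intercepts: K1/α12 = 770/1.6 = 481 < K2 = 780; K2/α21 = 780/1.7 = 459 < K1 = 770.
Since both are reversed, neither can invade when rare; the interior point is a saddle.

unstable coexistence (outcome depends on initial conditions)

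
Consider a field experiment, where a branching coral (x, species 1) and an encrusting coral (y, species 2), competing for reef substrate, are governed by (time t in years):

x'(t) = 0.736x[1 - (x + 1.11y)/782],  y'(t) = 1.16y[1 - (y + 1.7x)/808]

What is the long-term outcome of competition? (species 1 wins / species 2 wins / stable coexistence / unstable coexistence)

unstable coexistence (outcome depends on initial conditions)

Compare the nullcline intercepts: K1/α12 = 782/1.11 = 705 < K2 = 808; K2/α21 = 808/1.7 = 475 < K1 = 782.
Since both are reversed, neither can invade when rare; the interior point is a saddle.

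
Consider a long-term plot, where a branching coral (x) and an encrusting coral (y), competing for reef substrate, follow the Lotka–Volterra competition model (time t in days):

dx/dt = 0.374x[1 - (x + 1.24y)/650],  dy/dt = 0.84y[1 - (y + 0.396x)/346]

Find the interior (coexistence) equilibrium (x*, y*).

Setting both brackets to zero gives the nullclines x + 1.24y = 650 and 0.396x + y = 346.
Substituting y = 346 - 0.396x into the first: x(1 - 1.24·0.396) = 650 - 1.24·346.
So x* = 221/0.509 = 434, and then y* = 346 - 0.396·434 = 174.

x* ≈ 434, y* ≈ 174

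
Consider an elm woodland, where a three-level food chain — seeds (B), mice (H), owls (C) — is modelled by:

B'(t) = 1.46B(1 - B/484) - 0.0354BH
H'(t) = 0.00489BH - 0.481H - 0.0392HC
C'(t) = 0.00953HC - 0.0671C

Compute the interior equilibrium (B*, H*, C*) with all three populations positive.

From dC/dt = 0: 0.00953H* = 0.0671, so H* = 7.04.
From dB/dt = 0: 1.46(1 - B*/484) = 0.0354·7.04, giving B* = 484·(1 - 0.171) = 401.
From dH/dt = 0: 0.00489·401 - 0.481 = 0.0392C*, so C* = 1.48/0.0392 = 37.8.

B* ≈ 401, H* ≈ 7.04, C* ≈ 37.8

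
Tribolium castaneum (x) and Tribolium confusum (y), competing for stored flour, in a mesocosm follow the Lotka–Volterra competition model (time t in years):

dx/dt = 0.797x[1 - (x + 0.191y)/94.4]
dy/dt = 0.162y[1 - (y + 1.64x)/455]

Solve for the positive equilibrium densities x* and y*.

x* ≈ 10.9, y* ≈ 437

Setting both brackets to zero gives the nullclines x + 0.191y = 94.4 and 1.64x + y = 455.
Substituting y = 455 - 1.64x into the first: x(1 - 0.191·1.64) = 94.4 - 0.191·455.
So x* = 7.5/0.687 = 10.9, and then y* = 455 - 1.64·10.9 = 437.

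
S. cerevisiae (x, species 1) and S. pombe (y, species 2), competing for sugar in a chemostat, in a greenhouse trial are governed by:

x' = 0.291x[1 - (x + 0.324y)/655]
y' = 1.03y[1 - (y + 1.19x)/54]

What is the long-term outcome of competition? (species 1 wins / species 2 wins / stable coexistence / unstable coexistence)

species 1 excludes species 2

Compare the nullcline intercepts: K1/α12 = 655/0.324 = 2020 > K2 = 54; K2/α21 = 54/1.19 = 45.4 < K1 = 655.
Since the inequalities point opposite ways, species 1 can invade but species 2 cannot.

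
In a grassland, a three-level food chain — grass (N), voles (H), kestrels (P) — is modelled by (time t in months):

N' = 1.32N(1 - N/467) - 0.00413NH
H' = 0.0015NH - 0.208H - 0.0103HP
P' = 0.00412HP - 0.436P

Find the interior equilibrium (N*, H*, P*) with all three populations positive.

From dP/dt = 0: 0.00412H* = 0.436, so H* = 106.
From dN/dt = 0: 1.32(1 - N*/467) = 0.00413·106, giving N* = 467·(1 - 0.331) = 312.
From dH/dt = 0: 0.0015·312 - 0.208 = 0.0103P*, so P* = 0.261/0.0103 = 25.3.

N* ≈ 312, H* ≈ 106, P* ≈ 25.3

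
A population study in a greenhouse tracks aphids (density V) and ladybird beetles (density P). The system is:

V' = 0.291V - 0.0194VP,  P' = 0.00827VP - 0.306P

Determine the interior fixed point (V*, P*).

Set dP/dt = 0 with P > 0: 0.00827V - 0.306 = 0, so V* = 0.306/0.00827 = 37.
Set dV/dt = 0 with V > 0: 0.291 - 0.0194P = 0, so P* = 0.291/0.0194 = 15.

V* ≈ 37, P* ≈ 15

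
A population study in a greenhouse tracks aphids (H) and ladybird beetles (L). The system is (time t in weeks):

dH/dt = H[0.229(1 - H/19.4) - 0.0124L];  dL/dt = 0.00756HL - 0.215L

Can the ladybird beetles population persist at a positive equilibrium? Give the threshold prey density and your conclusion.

Threshold H = 28.4; K < 28.4, so no, the predator goes extinct.

The predator equation gives dL/dt > 0 only when H > 0.215/0.00756 = 28.4.
Without the predator, H → K = 19.4. Since 19.4 < 28.4, the predator cannot invade.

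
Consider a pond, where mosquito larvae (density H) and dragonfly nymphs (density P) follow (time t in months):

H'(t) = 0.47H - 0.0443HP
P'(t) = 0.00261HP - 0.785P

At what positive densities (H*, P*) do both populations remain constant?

H* ≈ 301, P* ≈ 10.6

Set dP/dt = 0 with P > 0: 0.00261H - 0.785 = 0, so H* = 0.785/0.00261 = 301.
Set dH/dt = 0 with H > 0: 0.47 - 0.0443P = 0, so P* = 0.47/0.0443 = 10.6.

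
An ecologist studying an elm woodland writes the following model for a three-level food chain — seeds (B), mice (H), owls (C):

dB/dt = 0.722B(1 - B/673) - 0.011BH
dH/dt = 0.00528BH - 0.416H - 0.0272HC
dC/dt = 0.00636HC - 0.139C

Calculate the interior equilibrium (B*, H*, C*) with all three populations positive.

B* ≈ 449, H* ≈ 21.9, C* ≈ 71.8

From dC/dt = 0: 0.00636H* = 0.139, so H* = 21.9.
From dB/dt = 0: 0.722(1 - B*/673) = 0.011·21.9, giving B* = 673·(1 - 0.333) = 449.
From dH/dt = 0: 0.00528·449 - 0.416 = 0.0272C*, so C* = 1.95/0.0272 = 71.8.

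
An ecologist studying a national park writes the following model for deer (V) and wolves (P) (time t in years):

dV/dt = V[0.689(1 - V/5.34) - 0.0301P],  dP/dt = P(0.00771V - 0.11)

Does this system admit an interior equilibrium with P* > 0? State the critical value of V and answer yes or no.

Threshold V = 14.3; K < 14.3, so no, the predator goes extinct.

The predator equation gives dP/dt > 0 only when V > 0.11/0.00771 = 14.3.
Without the predator, V → K = 5.34. Since 5.34 < 14.3, the predator cannot invade.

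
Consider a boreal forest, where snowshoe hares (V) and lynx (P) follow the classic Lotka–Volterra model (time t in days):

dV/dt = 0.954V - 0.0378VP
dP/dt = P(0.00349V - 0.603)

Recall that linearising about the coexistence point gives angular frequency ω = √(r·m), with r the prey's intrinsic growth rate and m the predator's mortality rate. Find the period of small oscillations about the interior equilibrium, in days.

T ≈ 8.28 days

Here r = 0.954 and m = 0.603, so r·m = 0.575.
ω = √0.575 = 0.758 per day, hence T = 2π/ω ≈ 8.28 days.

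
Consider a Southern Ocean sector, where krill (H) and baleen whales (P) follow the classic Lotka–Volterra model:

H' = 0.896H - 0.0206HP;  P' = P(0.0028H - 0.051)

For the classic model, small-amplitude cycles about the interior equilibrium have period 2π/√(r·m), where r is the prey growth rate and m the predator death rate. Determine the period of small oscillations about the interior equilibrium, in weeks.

Here r = 0.896 and m = 0.051, so r·m = 0.0457.
ω = √0.0457 = 0.214 per week, hence T = 2π/ω ≈ 29.4 weeks.

T ≈ 29.4 weeks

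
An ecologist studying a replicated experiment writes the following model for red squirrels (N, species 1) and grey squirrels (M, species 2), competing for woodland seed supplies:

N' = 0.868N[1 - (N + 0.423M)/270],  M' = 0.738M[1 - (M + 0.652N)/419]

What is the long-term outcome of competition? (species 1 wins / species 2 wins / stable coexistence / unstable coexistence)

stable coexistence

Compare the nullcline intercepts: K1/α12 = 270/0.423 = 638 > K2 = 419; K2/α21 = 419/0.652 = 643 > K1 = 270.
Since both inequalities hold, each species can invade when rare, so the interior equilibrium is stable.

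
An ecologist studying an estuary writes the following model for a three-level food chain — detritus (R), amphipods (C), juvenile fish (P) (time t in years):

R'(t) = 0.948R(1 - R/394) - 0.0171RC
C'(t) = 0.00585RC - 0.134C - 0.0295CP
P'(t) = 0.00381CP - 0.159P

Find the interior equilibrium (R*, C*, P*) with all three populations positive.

R* ≈ 97.4, C* ≈ 41.7, P* ≈ 14.8

From dP/dt = 0: 0.00381C* = 0.159, so C* = 41.7.
From dR/dt = 0: 0.948(1 - R*/394) = 0.0171·41.7, giving R* = 394·(1 - 0.753) = 97.4.
From dC/dt = 0: 0.00585·97.4 - 0.134 = 0.0295P*, so P* = 0.436/0.0295 = 14.8.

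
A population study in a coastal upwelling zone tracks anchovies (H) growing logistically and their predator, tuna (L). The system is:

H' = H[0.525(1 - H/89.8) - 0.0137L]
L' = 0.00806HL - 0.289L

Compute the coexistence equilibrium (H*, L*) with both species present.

From dL/dt = 0 with L > 0: 0.00806H* = 0.289, so H* = 35.9.
Substitute into dH/dt = 0: 0.525(1 - 35.9/89.8) = 0.0137L*.
The bracket is 0.601, giving L* = 0.315/0.0137 = 23.

H* ≈ 35.9, L* ≈ 23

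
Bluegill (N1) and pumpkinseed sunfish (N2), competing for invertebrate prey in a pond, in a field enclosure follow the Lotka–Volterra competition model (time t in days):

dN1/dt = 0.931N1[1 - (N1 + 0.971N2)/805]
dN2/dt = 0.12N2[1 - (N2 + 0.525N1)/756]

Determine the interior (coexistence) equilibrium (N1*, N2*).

Setting both brackets to zero gives the nullclines N1 + 0.971N2 = 805 and 0.525N1 + N2 = 756.
Substituting N2 = 756 - 0.525N1 into the first: N1(1 - 0.971·0.525) = 805 - 0.971·756.
So N1* = 70.9/0.49 = 145, and then N2* = 756 - 0.525·145 = 680.

N1* ≈ 145, N2* ≈ 680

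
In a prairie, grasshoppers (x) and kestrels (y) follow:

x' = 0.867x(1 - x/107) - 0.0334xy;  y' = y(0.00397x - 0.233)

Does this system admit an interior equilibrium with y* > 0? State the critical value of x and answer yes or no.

The predator equation gives dy/dt > 0 only when x > 0.233/0.00397 = 58.7.
Without the predator, x → K = 107. Since 107 > 58.7, the predator can invade and persist.

Threshold x = 58.7; K > 58.7, so yes, the predator persists.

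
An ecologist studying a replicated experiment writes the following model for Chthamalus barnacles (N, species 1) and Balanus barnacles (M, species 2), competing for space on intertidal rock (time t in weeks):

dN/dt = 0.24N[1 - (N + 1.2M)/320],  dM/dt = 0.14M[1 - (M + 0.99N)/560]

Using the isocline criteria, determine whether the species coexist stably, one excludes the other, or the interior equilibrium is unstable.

Compare the nullcline intercepts: K1/α12 = 320/1.2 = 267 < K2 = 560; K2/α21 = 560/0.99 = 566 > K1 = 320.
Since the inequalities point opposite ways, species 2 can invade but species 1 cannot.

species 2 excludes species 1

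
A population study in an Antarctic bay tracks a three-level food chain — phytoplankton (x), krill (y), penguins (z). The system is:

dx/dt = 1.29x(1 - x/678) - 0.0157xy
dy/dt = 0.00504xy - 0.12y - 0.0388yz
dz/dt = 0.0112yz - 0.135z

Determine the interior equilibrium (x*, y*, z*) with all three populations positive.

x* ≈ 579, y* ≈ 12.1, z* ≈ 72.1

From dz/dt = 0: 0.0112y* = 0.135, so y* = 12.1.
From dx/dt = 0: 1.29(1 - x*/678) = 0.0157·12.1, giving x* = 678·(1 - 0.147) = 579.
From dy/dt = 0: 0.00504·579 - 0.12 = 0.0388z*, so z* = 2.8/0.0388 = 72.1.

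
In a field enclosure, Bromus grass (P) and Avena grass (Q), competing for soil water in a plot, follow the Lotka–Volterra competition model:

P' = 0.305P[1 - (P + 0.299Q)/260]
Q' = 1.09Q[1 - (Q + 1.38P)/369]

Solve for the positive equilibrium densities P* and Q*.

P* ≈ 255, Q* ≈ 17.4

Setting both brackets to zero gives the nullclines P + 0.299Q = 260 and 1.38P + Q = 369.
Substituting Q = 369 - 1.38P into the first: P(1 - 0.299·1.38) = 260 - 0.299·369.
So P* = 150/0.587 = 255, and then Q* = 369 - 1.38·255 = 17.4.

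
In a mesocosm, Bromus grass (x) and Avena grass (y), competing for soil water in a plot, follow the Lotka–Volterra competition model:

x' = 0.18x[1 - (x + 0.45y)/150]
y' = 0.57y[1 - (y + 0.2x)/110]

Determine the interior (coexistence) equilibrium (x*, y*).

x* ≈ 110, y* ≈ 87.9

Setting both brackets to zero gives the nullclines x + 0.45y = 150 and 0.2x + y = 110.
Substituting y = 110 - 0.2x into the first: x(1 - 0.45·0.2) = 150 - 0.45·110.
So x* = 100/0.91 = 110, and then y* = 110 - 0.2·110 = 87.9.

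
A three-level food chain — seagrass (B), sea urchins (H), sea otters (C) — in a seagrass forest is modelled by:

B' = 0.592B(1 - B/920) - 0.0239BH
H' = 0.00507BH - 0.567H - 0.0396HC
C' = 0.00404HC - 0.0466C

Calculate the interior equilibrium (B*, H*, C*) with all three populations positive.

From dC/dt = 0: 0.00404H* = 0.0466, so H* = 11.5.
From dB/dt = 0: 0.592(1 - B*/920) = 0.0239·11.5, giving B* = 920·(1 - 0.466) = 492.
From dH/dt = 0: 0.00507·492 - 0.567 = 0.0396C*, so C* = 1.93/0.0396 = 48.6.

B* ≈ 492, H* ≈ 11.5, C* ≈ 48.6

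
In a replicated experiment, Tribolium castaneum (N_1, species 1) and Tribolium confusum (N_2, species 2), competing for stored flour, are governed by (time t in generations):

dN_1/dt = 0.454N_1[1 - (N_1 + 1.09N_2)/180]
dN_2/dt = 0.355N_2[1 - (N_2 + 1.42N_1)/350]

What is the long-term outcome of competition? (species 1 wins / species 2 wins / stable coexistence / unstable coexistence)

species 2 excludes species 1

Compare the nullcline intercepts: K1/α12 = 180/1.09 = 165 < K2 = 350; K2/α21 = 350/1.42 = 246 > K1 = 180.
Since the inequalities point opposite ways, species 2 can invade but species 1 cannot.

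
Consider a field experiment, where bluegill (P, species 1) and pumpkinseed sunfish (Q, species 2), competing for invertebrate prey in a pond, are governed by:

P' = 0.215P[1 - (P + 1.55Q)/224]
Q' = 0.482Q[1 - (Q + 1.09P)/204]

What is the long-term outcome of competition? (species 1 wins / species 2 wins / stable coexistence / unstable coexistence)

unstable coexistence (outcome depends on initial conditions)

Compare the nullcline intercepts: K1/α12 = 224/1.55 = 145 < K2 = 204; K2/α21 = 204/1.09 = 187 < K1 = 224.
Since both are reversed, neither can invade when rare; the interior point is a saddle.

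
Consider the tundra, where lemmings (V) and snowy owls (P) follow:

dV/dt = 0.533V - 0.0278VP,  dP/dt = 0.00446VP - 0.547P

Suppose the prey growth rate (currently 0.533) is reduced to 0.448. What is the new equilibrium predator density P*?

P* ≈ 16.1

At the interior fixed point, setting dV/dt = 0 with V > 0 fixes P* = (prey growth rate)/(VP coefficient) — independent of the other coefficients.
With the change, P* = 0.448/0.0278 = 16.1; it falls from 19.2.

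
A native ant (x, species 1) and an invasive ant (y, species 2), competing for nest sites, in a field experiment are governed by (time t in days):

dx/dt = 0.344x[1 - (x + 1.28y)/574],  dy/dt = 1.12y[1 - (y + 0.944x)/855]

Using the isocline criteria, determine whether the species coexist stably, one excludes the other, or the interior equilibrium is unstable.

Compare the nullcline intercepts: K1/α12 = 574/1.28 = 448 < K2 = 855; K2/α21 = 855/0.944 = 906 > K1 = 574.
Since the inequalities point opposite ways, species 2 can invade but species 1 cannot.

species 2 excludes species 1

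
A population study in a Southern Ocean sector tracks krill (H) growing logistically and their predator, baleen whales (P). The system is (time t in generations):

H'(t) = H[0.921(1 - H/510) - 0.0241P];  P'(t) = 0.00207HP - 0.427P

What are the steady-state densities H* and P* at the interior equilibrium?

H* ≈ 206, P* ≈ 22.8

From dP/dt = 0 with P > 0: 0.00207H* = 0.427, so H* = 206.
Substitute into dH/dt = 0: 0.921(1 - 206/510) = 0.0241P*.
The bracket is 0.596, giving P* = 0.548/0.0241 = 22.8.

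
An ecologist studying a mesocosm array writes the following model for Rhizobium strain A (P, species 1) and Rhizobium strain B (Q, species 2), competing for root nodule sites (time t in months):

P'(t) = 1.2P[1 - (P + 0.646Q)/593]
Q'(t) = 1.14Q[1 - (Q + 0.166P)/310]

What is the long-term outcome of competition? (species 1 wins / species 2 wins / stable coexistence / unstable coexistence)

Compare the nullcline intercepts: K1/α12 = 593/0.646 = 918 > K2 = 310; K2/α21 = 310/0.166 = 1870 > K1 = 593.
Since both inequalities hold, each species can invade when rare, so the interior equilibrium is stable.

stable coexistence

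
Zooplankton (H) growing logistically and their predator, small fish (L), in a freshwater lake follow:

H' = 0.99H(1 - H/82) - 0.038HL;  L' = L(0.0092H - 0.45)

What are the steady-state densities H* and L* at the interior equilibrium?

From dL/dt = 0 with L > 0: 0.0092H* = 0.45, so H* = 48.9.
Substitute into dH/dt = 0: 0.99(1 - 48.9/82) = 0.038L*.
The bracket is 0.403, giving L* = 0.399/0.038 = 10.5.

H* ≈ 48.9, L* ≈ 10.5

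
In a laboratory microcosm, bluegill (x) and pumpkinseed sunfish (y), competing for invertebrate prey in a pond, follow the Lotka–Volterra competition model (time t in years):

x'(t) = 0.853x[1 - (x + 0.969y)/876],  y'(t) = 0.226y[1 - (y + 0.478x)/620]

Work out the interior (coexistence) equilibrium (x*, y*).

Setting both brackets to zero gives the nullclines x + 0.969y = 876 and 0.478x + y = 620.
Substituting y = 620 - 0.478x into the first: x(1 - 0.969·0.478) = 876 - 0.969·620.
So x* = 275/0.537 = 513, and then y* = 620 - 0.478·513 = 375.

x* ≈ 513, y* ≈ 375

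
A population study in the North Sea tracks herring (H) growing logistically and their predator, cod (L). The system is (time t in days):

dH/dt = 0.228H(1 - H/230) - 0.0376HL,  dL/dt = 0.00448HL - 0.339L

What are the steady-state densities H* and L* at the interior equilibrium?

From dL/dt = 0 with L > 0: 0.00448H* = 0.339, so H* = 75.7.
Substitute into dH/dt = 0: 0.228(1 - 75.7/230) = 0.0376L*.
The bracket is 0.671, giving L* = 0.153/0.0376 = 4.07.

H* ≈ 75.7, L* ≈ 4.07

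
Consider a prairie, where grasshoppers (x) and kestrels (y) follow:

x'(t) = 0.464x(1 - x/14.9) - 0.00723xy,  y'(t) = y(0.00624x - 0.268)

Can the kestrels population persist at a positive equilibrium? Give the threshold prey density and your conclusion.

Threshold x = 42.9; K < 42.9, so no, the predator goes extinct.

The predator equation gives dy/dt > 0 only when x > 0.268/0.00624 = 42.9.
Without the predator, x → K = 14.9. Since 14.9 < 42.9, the predator cannot invade.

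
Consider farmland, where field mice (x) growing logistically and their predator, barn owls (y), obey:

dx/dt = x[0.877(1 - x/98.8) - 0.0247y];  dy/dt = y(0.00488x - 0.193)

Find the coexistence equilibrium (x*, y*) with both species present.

From dy/dt = 0 with y > 0: 0.00488x* = 0.193, so x* = 39.5.
Substitute into dx/dt = 0: 0.877(1 - 39.5/98.8) = 0.0247y*.
The bracket is 0.6, giving y* = 0.526/0.0247 = 21.3.

x* ≈ 39.5, y* ≈ 21.3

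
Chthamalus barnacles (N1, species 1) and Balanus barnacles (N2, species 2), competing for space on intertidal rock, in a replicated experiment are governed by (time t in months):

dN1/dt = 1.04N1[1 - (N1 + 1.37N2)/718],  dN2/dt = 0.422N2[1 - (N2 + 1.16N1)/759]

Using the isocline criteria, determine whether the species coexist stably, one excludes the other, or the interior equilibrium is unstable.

Compare the nullcline intercepts: K1/α12 = 718/1.37 = 524 < K2 = 759; K2/α21 = 759/1.16 = 654 < K1 = 718.
Since both are reversed, neither can invade when rare; the interior point is a saddle.

unstable coexistence (outcome depends on initial conditions)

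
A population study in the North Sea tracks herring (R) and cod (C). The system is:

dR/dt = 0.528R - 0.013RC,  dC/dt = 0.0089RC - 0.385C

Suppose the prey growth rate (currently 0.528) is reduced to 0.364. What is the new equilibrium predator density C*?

At the interior fixed point, setting dR/dt = 0 with R > 0 fixes C* = (prey growth rate)/(RC coefficient) — independent of the other coefficients.
With the change, C* = 0.364/0.013 = 28; it falls from 40.6.

C* ≈ 28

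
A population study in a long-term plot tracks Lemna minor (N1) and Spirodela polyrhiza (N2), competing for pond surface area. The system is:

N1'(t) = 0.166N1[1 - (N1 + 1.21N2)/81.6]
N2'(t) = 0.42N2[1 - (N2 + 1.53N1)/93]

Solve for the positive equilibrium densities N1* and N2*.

N1* ≈ 36.3, N2* ≈ 37.4

Setting both brackets to zero gives the nullclines N1 + 1.21N2 = 81.6 and 1.53N1 + N2 = 93.
Substituting N2 = 93 - 1.53N1 into the first: N1(1 - 1.21·1.53) = 81.6 - 1.21·93.
So N1* = -30.9/-0.851 = 36.3, and then N2* = 93 - 1.53·36.3 = 37.4.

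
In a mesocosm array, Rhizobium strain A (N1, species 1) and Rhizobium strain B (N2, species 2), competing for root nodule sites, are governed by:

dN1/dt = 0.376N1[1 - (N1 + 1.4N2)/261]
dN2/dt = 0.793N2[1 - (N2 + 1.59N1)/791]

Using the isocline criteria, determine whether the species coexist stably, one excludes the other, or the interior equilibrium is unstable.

Compare the nullcline intercepts: K1/α12 = 261/1.4 = 186 < K2 = 791; K2/α21 = 791/1.59 = 497 > K1 = 261.
Since the inequalities point opposite ways, species 2 can invade but species 1 cannot.

species 2 excludes species 1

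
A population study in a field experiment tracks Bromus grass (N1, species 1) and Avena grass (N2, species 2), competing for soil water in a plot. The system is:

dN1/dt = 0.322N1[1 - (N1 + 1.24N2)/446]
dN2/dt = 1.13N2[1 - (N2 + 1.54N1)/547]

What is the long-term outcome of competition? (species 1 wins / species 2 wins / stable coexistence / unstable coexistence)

unstable coexistence (outcome depends on initial conditions)

Compare the nullcline intercepts: K1/α12 = 446/1.24 = 360 < K2 = 547; K2/α21 = 547/1.54 = 355 < K1 = 446.
Since both are reversed, neither can invade when rare; the interior point is a saddle.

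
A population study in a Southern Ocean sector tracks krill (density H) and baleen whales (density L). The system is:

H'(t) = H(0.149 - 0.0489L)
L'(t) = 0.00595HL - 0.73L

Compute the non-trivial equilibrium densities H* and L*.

Set dL/dt = 0 with L > 0: 0.00595H - 0.73 = 0, so H* = 0.73/0.00595 = 123.
Set dH/dt = 0 with H > 0: 0.149 - 0.0489L = 0, so L* = 0.149/0.0489 = 3.05.

H* ≈ 123, L* ≈ 3.05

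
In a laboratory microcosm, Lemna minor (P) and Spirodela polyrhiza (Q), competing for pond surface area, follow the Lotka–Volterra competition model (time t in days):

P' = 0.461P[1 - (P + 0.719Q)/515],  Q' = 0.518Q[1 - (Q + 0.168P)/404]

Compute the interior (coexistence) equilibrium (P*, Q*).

P* ≈ 255, Q* ≈ 361

Setting both brackets to zero gives the nullclines P + 0.719Q = 515 and 0.168P + Q = 404.
Substituting Q = 404 - 0.168P into the first: P(1 - 0.719·0.168) = 515 - 0.719·404.
So P* = 225/0.879 = 255, and then Q* = 404 - 0.168·255 = 361.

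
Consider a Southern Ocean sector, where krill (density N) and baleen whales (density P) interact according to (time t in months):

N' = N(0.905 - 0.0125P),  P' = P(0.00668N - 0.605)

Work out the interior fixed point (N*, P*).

Set dP/dt = 0 with P > 0: 0.00668N - 0.605 = 0, so N* = 0.605/0.00668 = 90.6.
Set dN/dt = 0 with N > 0: 0.905 - 0.0125P = 0, so P* = 0.905/0.0125 = 72.4.

N* ≈ 90.6, P* ≈ 72.4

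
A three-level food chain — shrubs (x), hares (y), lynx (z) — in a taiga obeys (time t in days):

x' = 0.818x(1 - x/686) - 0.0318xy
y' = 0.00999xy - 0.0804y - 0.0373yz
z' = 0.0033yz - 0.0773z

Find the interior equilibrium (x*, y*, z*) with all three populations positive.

x* ≈ 61.3, y* ≈ 23.4, z* ≈ 14.3

From dz/dt = 0: 0.0033y* = 0.0773, so y* = 23.4.
From dx/dt = 0: 0.818(1 - x*/686) = 0.0318·23.4, giving x* = 686·(1 - 0.911) = 61.3.
From dy/dt = 0: 0.00999·61.3 - 0.0804 = 0.0373z*, so z* = 0.532/0.0373 = 14.3.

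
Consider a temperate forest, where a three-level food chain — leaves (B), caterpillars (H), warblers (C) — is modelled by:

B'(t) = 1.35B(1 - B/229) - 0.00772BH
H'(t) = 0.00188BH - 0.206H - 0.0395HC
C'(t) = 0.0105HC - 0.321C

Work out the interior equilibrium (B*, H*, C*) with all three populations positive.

From dC/dt = 0: 0.0105H* = 0.321, so H* = 30.6.
From dB/dt = 0: 1.35(1 - B*/229) = 0.00772·30.6, giving B* = 229·(1 - 0.175) = 189.
From dH/dt = 0: 0.00188·189 - 0.206 = 0.0395C*, so C* = 0.149/0.0395 = 3.78.

B* ≈ 189, H* ≈ 30.6, C* ≈ 3.78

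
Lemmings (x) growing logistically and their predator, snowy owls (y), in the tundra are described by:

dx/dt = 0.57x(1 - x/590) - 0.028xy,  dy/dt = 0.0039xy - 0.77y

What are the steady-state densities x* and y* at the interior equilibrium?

From dy/dt = 0 with y > 0: 0.0039x* = 0.77, so x* = 197.
Substitute into dx/dt = 0: 0.57(1 - 197/590) = 0.028y*.
The bracket is 0.665, giving y* = 0.379/0.028 = 13.5.

x* ≈ 197, y* ≈ 13.5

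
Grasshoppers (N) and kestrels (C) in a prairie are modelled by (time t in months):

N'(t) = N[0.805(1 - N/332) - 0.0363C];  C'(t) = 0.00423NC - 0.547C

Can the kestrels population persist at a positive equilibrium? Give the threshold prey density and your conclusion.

The predator equation gives dC/dt > 0 only when N > 0.547/0.00423 = 129.
Without the predator, N → K = 332. Since 332 > 129, the predator can invade and persist.

Threshold N = 129; K > 129, so yes, the predator persists.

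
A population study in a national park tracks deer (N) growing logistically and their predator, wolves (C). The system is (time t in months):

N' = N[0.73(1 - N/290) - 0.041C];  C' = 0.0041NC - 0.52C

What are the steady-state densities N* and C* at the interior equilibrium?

N* ≈ 127, C* ≈ 10

From dC/dt = 0 with C > 0: 0.0041N* = 0.52, so N* = 127.
Substitute into dN/dt = 0: 0.73(1 - 127/290) = 0.041C*.
The bracket is 0.563, giving C* = 0.411/0.041 = 10.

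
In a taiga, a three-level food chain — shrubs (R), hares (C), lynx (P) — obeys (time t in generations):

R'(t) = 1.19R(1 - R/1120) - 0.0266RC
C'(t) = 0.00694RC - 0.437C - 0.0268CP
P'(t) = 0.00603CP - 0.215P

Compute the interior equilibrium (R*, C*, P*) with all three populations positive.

R* ≈ 227, C* ≈ 35.7, P* ≈ 42.6

From dP/dt = 0: 0.00603C* = 0.215, so C* = 35.7.
From dR/dt = 0: 1.19(1 - R*/1120) = 0.0266·35.7, giving R* = 1120·(1 - 0.797) = 227.
From dC/dt = 0: 0.00694·227 - 0.437 = 0.0268P*, so P* = 1.14/0.0268 = 42.6.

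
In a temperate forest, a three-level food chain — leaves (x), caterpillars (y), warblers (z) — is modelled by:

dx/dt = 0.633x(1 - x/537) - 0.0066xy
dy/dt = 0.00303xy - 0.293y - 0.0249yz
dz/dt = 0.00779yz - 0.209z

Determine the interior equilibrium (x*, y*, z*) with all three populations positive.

x* ≈ 387, y* ≈ 26.8, z* ≈ 35.3

From dz/dt = 0: 0.00779y* = 0.209, so y* = 26.8.
From dx/dt = 0: 0.633(1 - x*/537) = 0.0066·26.8, giving x* = 537·(1 - 0.28) = 387.
From dy/dt = 0: 0.00303·387 - 0.293 = 0.0249z*, so z* = 0.879/0.0249 = 35.3.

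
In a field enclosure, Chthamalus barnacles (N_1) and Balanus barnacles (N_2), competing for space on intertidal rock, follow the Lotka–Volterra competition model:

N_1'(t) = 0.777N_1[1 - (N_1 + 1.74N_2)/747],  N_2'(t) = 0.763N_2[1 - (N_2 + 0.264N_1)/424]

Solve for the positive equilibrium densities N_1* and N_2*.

Setting both brackets to zero gives the nullclines N_1 + 1.74N_2 = 747 and 0.264N_1 + N_2 = 424.
Substituting N_2 = 424 - 0.264N_1 into the first: N_1(1 - 1.74·0.264) = 747 - 1.74·424.
So N_1* = 9.24/0.541 = 17.1, and then N_2* = 424 - 0.264·17.1 = 419.

N_1* ≈ 17.1, N_2* ≈ 419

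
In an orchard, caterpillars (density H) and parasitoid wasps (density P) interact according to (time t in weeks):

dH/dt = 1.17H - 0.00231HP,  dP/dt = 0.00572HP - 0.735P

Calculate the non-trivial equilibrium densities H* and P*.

Set dP/dt = 0 with P > 0: 0.00572H - 0.735 = 0, so H* = 0.735/0.00572 = 128.
Set dH/dt = 0 with H > 0: 1.17 - 0.00231P = 0, so P* = 1.17/0.00231 = 506.

H* ≈ 128, P* ≈ 506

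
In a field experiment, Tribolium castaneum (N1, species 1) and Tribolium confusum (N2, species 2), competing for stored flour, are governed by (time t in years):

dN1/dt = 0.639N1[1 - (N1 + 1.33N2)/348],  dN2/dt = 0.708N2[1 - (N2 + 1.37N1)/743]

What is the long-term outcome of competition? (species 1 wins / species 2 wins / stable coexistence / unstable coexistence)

Compare the nullcline intercepts: K1/α12 = 348/1.33 = 262 < K2 = 743; K2/α21 = 743/1.37 = 542 > K1 = 348.
Since the inequalities point opposite ways, species 2 can invade but species 1 cannot.

species 2 excludes species 1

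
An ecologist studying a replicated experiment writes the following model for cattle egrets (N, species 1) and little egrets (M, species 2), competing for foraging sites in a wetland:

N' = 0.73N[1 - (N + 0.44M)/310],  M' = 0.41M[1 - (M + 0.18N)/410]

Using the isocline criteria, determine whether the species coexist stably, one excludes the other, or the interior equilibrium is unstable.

Compare the nullcline intercepts: K1/α12 = 310/0.44 = 705 > K2 = 410; K2/α21 = 410/0.18 = 2280 > K1 = 310.
Since both inequalities hold, each species can invade when rare, so the interior equilibrium is stable.

stable coexistence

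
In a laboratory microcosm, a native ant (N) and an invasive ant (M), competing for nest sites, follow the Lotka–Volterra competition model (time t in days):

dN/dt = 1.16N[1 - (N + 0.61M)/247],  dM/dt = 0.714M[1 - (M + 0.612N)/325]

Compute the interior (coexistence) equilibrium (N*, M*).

N* ≈ 77.8, M* ≈ 277

Setting both brackets to zero gives the nullclines N + 0.61M = 247 and 0.612N + M = 325.
Substituting M = 325 - 0.612N into the first: N(1 - 0.61·0.612) = 247 - 0.61·325.
So N* = 48.8/0.627 = 77.8, and then M* = 325 - 0.612·77.8 = 277.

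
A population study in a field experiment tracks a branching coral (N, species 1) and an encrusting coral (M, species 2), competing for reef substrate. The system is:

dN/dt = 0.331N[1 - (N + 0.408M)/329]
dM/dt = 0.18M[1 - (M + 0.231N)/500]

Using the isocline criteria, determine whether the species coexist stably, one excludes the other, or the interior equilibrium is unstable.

Compare the nullcline intercepts: K1/α12 = 329/0.408 = 806 > K2 = 500; K2/α21 = 500/0.231 = 2160 > K1 = 329.
Since both inequalities hold, each species can invade when rare, so the interior equilibrium is stable.

stable coexistence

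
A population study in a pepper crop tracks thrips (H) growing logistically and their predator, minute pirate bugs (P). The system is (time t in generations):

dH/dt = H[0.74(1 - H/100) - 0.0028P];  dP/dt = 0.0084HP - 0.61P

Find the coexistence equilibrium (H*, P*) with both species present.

H* ≈ 72.6, P* ≈ 72.4

From dP/dt = 0 with P > 0: 0.0084H* = 0.61, so H* = 72.6.
Substitute into dH/dt = 0: 0.74(1 - 72.6/100) = 0.0028P*.
The bracket is 0.274, giving P* = 0.203/0.0028 = 72.4.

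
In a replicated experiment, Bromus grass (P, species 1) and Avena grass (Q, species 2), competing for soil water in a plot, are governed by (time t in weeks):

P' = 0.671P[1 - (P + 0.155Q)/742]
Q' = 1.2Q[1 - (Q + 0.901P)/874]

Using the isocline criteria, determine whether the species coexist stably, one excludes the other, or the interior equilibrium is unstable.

stable coexistence

Compare the nullcline intercepts: K1/α12 = 742/0.155 = 4790 > K2 = 874; K2/α21 = 874/0.901 = 970 > K1 = 742.
Since both inequalities hold, each species can invade when rare, so the interior equilibrium is stable.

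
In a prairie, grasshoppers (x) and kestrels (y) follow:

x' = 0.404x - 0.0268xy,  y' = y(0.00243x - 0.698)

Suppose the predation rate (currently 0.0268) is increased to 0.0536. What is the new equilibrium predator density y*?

At the interior fixed point, setting dx/dt = 0 with x > 0 fixes y* = (prey growth rate)/(xy coefficient) — independent of the other coefficients.
With the change, y* = 0.404/0.0536 = 7.54; it falls from 15.1.

y* ≈ 7.54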